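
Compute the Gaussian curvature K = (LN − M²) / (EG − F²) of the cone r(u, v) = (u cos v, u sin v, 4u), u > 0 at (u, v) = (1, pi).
K = 0

Coefficients of the first fundamental form: E = 17, F = 0, G = u^2.
Coefficients of the second fundamental form: L = 0, M = 0, N = 4*sqrt(17)*u^2/(17*Abs(u)).
Assemble K = (LN − M²)/(EG − F²) = 0. At (u, v) = (1, pi): K = 0.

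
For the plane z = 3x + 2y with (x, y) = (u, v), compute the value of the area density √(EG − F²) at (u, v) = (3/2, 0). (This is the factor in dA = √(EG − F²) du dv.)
√(EG − F²)|_{(3/2, 0)} = sqrt(14)

E = 10, F = 6, G = 5, so EG − F² = 14. Taking the positive square root: √(EG − F²) = sqrt(14). At (u, v) = (3/2, 0): sqrt(14).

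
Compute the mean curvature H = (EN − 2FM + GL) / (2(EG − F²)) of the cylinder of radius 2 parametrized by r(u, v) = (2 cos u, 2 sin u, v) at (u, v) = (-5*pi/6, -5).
H = -1/4

With E = 4, F = 0, G = 1, L = -2, M = 0, N = 0, assemble
  H = (EN − 2FM + GL) / (2(EG − F²)) = -1/4.
At (u, v) = (-5*pi/6, -5): H = -1/4.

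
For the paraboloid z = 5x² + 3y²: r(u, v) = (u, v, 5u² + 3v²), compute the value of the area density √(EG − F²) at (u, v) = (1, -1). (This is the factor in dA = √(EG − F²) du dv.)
√(EG − F²)|_{(1, -1)} = sqrt(137)

E = 100*u^2 + 1, F = 60*u*v, G = 36*v^2 + 1, so EG − F² = 100*u^2 + 36*v^2 + 1. Taking the positive square root: √(EG − F²) = sqrt(100*u^2 + 36*v^2 + 1). At (u, v) = (1, -1): sqrt(137).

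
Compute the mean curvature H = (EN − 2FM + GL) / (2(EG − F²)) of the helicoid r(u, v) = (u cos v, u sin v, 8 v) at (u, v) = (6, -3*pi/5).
H = 0

With E = 1, F = 0, G = u^2 + 64, L = 0, M = -8/sqrt(u^2 + 64), N = 0, assemble
  H = (EN − 2FM + GL) / (2(EG − F²)) = 0.
At (u, v) = (6, -3*pi/5): H = 0.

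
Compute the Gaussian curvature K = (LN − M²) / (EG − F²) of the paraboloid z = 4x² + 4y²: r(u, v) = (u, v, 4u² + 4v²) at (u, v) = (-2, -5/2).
K = 64/431649

Coefficients of the first fundamental form: E = 64*u^2 + 1, F = 64*u*v, G = 64*v^2 + 1.
Coefficients of the second fundamental form: L = 8/sqrt(64*u^2 + 64*v^2 + 1), M = 0, N = 8/sqrt(64*u^2 + 64*v^2 + 1).
Assemble K = (LN − M²)/(EG − F²) = 64/(4096*u^4 + 8192*u^2*v^2 + 128*u^2 + 4096*v^4 + 128*v^2 + 1). At (u, v) = (-2, -5/2): K = 64/431649.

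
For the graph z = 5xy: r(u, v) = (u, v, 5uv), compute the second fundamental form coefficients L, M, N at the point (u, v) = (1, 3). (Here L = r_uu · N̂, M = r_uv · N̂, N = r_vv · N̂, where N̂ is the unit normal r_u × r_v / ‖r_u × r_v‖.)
L = 0;  M = 5*sqrt(251)/251;  N = 0

Compute the unit normal N̂(u, v) = (-5*v/sqrt(25*u^2 + 25*v^2 + 1), -5*u/sqrt(25*u^2 + 25*v^2 + 1), 1/sqrt(25*u^2 + 25*v^2 + 1)), and the second partials r_uu, r_uv, r_vv. Take dot products:
  L(u, v) = r_uu · N̂ = 0,
  M(u, v) = r_uv · N̂ = 5/sqrt(25*u^2 + 25*v^2 + 1),
  N(u, v) = r_vv · N̂ = 0.
Evaluating at (u, v) = (1, 3):
  L = 0, M = 5*sqrt(251)/251, N = 0.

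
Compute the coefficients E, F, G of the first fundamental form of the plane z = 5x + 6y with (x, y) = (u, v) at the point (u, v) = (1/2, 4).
E = 26;  F = 30;  G = 37

Partials: r_u = (1, 0, 5), r_v = (0, 1, 6). As functions of (u, v):
  E = r_u · r_u = 26,
  F = r_u · r_v = 30,
  G = r_v · r_v = 37.
Evaluating at (u, v) = (1/2, 4): E = 26, F = 30, G = 37.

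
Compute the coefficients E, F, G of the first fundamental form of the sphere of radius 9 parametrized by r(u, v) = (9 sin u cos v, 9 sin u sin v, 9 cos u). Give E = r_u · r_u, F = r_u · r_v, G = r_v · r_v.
E = 81;  F = 0;  G = 81*sin(u)^2

Compute partials: r_u = (9*cos(u)*cos(v), 9*sin(v)*cos(u), -9*sin(u)), r_v = (-9*sin(u)*sin(v), 9*sin(u)*cos(v), 0). Then
  E = r_u · r_u = 81,
  F = r_u · r_v = 0,
  G = r_v · r_v = 81*sin(u)^2.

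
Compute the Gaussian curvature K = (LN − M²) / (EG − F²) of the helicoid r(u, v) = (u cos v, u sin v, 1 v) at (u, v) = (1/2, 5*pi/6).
K = -16/25

Coefficients of the first fundamental form: E = 1, F = 0, G = u^2 + 1.
Coefficients of the second fundamental form: L = 0, M = -1/sqrt(u^2 + 1), N = 0.
Assemble K = (LN − M²)/(EG − F²) = -1/(u^2 + 1)^2. At (u, v) = (1/2, 5*pi/6): K = -16/25.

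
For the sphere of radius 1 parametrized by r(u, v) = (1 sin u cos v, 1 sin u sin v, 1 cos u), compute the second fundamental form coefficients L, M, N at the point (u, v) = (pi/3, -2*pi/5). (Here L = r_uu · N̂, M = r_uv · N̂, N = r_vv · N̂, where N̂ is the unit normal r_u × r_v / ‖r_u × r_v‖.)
L = -1;  M = 0;  N = -3/4

Compute the unit normal N̂(u, v) = (sin(u)^2*cos(v)/Abs(sin(u)), sin(u)^2*sin(v)/Abs(sin(u)), sin(2*u)/(2*Abs(sin(u)))), and the second partials r_uu, r_uv, r_vv. Take dot products:
  L(u, v) = r_uu · N̂ = -sin(u)/Abs(sin(u)),
  M(u, v) = r_uv · N̂ = 0,
  N(u, v) = r_vv · N̂ = -sin(u)^3/Abs(sin(u)).
Evaluating at (u, v) = (pi/3, -2*pi/5):
  L = -1, M = 0, N = -3/4.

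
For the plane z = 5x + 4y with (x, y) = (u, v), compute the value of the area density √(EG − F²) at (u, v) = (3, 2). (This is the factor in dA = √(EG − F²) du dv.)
√(EG − F²)|_{(3, 2)} = sqrt(42)

E = 26, F = 20, G = 17, so EG − F² = 42. Taking the positive square root: √(EG − F²) = sqrt(42). At (u, v) = (3, 2): sqrt(42).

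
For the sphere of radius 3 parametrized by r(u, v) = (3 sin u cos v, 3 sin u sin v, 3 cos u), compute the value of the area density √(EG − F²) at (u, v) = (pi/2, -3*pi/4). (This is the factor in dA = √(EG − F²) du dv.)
√(EG − F²)|_{(pi/2, -3*pi/4)} = 9

E = 9, F = 0, G = 9*sin(u)^2, so EG − F² = 81*sin(u)^2. Taking the positive square root: √(EG − F²) = 9*Abs(sin(u)). At (u, v) = (pi/2, -3*pi/4): 9.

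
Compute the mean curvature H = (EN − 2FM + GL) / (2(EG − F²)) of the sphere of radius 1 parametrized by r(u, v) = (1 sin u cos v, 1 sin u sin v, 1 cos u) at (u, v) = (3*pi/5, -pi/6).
H = -1

With E = 1, F = 0, G = sin(u)^2, L = -sin(u)/Abs(sin(u)), M = 0, N = -sin(u)^3/Abs(sin(u)), assemble
  H = (EN − 2FM + GL) / (2(EG − F²)) = -sin(u)/Abs(sin(u)).
At (u, v) = (3*pi/5, -pi/6): H = -1.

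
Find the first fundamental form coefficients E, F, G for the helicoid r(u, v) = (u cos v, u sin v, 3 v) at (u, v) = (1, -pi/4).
E = 1;  F = 0;  G = 10

Partials: r_u = (cos(v), sin(v), 0), r_v = (-u*sin(v), u*cos(v), 3). As functions of (u, v):
  E = r_u · r_u = 1,
  F = r_u · r_v = 0,
  G = r_v · r_v = u^2 + 9.
Evaluating at (u, v) = (1, -pi/4): E = 1, F = 0, G = 10.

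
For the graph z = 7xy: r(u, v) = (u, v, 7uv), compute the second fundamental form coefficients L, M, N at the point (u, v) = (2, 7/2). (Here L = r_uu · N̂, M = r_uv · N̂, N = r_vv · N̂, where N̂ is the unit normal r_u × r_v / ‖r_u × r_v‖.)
L = 0;  M = 14*sqrt(3189)/3189;  N = 0

Compute the unit normal N̂(u, v) = (-7*v/sqrt(49*u^2 + 49*v^2 + 1), -7*u/sqrt(49*u^2 + 49*v^2 + 1), 1/sqrt(49*u^2 + 49*v^2 + 1)), and the second partials r_uu, r_uv, r_vv. Take dot products:
  L(u, v) = r_uu · N̂ = 0,
  M(u, v) = r_uv · N̂ = 7/sqrt(49*u^2 + 49*v^2 + 1),
  N(u, v) = r_vv · N̂ = 0.
Evaluating at (u, v) = (2, 7/2):
  L = 0, M = 14*sqrt(3189)/3189, N = 0.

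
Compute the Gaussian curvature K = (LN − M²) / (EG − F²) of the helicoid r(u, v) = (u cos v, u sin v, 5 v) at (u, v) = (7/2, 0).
K = -400/22201

Coefficients of the first fundamental form: E = 1, F = 0, G = u^2 + 25.
Coefficients of the second fundamental form: L = 0, M = -5/sqrt(u^2 + 25), N = 0.
Assemble K = (LN − M²)/(EG − F²) = -25/(u^2 + 25)^2. At (u, v) = (7/2, 0): K = -400/22201.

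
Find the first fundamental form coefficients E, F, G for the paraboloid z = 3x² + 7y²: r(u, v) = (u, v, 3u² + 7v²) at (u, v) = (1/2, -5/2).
E = 10;  F = -105;  G = 1226

Partials: r_u = (1, 0, 6*u), r_v = (0, 1, 14*v). As functions of (u, v):
  E = r_u · r_u = 36*u^2 + 1,
  F = r_u · r_v = 84*u*v,
  G = r_v · r_v = 196*v^2 + 1.
Evaluating at (u, v) = (1/2, -5/2): E = 10, F = -105, G = 1226.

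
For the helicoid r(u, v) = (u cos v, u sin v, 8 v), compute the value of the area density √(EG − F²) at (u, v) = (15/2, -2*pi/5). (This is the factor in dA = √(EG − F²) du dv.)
√(EG − F²)|_{(15/2, -2*pi/5)} = sqrt(481)/2

E = 1, F = 0, G = u^2 + 64, so EG − F² = u^2 + 64. Taking the positive square root: √(EG − F²) = sqrt(u^2 + 64). At (u, v) = (15/2, -2*pi/5): sqrt(481)/2.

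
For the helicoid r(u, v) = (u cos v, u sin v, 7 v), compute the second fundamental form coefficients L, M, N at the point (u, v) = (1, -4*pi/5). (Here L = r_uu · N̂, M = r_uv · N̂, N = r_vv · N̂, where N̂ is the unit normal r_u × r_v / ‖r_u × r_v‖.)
L = 0;  M = -7*sqrt(2)/10;  N = 0

Compute the unit normal N̂(u, v) = (7*sin(v)/sqrt(u^2 + 49), -7*cos(v)/sqrt(u^2 + 49), u/sqrt(u^2 + 49)), and the second partials r_uu, r_uv, r_vv. Take dot products:
  L(u, v) = r_uu · N̂ = 0,
  M(u, v) = r_uv · N̂ = -7/sqrt(u^2 + 49),
  N(u, v) = r_vv · N̂ = 0.
Evaluating at (u, v) = (1, -4*pi/5):
  L = 0, M = -7*sqrt(2)/10, N = 0.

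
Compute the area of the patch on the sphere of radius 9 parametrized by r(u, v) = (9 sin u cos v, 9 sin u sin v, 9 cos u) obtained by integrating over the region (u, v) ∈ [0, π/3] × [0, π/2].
Area = 81*pi/4

Area = ∫∫ √(EG − F²) du dv with √(EG − F²) = 81*Abs(sin(u)). Integrating over [0, π/3] × [0, π/2] gives 81*pi/4.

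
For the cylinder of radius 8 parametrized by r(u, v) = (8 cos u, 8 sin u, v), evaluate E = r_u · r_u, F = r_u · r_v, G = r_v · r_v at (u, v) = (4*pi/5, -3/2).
E = 64;  F = 0;  G = 1

Partials: r_u = (-8*sin(u), 8*cos(u), 0), r_v = (0, 0, 1). As functions of (u, v):
  E = r_u · r_u = 64,
  F = r_u · r_v = 0,
  G = r_v · r_v = 1.
Evaluating at (u, v) = (4*pi/5, -3/2): E = 64, F = 0, G = 1.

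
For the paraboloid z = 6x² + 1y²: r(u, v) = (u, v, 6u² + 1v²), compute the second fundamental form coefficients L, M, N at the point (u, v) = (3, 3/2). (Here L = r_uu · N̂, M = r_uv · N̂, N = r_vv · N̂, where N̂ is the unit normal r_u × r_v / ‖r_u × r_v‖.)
L = 6*sqrt(1306)/653;  M = 0;  N = sqrt(1306)/653

Compute the unit normal N̂(u, v) = (-12*u/sqrt(144*u^2 + 4*v^2 + 1), -2*v/sqrt(144*u^2 + 4*v^2 + 1), 1/sqrt(144*u^2 + 4*v^2 + 1)), and the second partials r_uu, r_uv, r_vv. Take dot products:
  L(u, v) = r_uu · N̂ = 12/sqrt(144*u^2 + 4*v^2 + 1),
  M(u, v) = r_uv · N̂ = 0,
  N(u, v) = r_vv · N̂ = 2/sqrt(144*u^2 + 4*v^2 + 1).
Evaluating at (u, v) = (3, 3/2):
  L = 6*sqrt(1306)/653, M = 0, N = sqrt(1306)/653.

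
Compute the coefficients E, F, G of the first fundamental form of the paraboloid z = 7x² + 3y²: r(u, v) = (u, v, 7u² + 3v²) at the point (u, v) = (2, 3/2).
E = 785;  F = 252;  G = 82

Partials: r_u = (1, 0, 14*u), r_v = (0, 1, 6*v). As functions of (u, v):
  E = r_u · r_u = 196*u^2 + 1,
  F = r_u · r_v = 84*u*v,
  G = r_v · r_v = 36*v^2 + 1.
Evaluating at (u, v) = (2, 3/2): E = 785, F = 252, G = 82.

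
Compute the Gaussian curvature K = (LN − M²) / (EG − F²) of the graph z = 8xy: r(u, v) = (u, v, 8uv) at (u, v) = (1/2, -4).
K = -64/1083681

Coefficients of the first fundamental form: E = 64*v^2 + 1, F = 64*u*v, G = 64*u^2 + 1.
Coefficients of the second fundamental form: L = 0, M = 8/sqrt(64*u^2 + 64*v^2 + 1), N = 0.
Assemble K = (LN − M²)/(EG − F²) = -64/(4096*u^4 + 8192*u^2*v^2 + 128*u^2 + 4096*v^4 + 128*v^2 + 1). At (u, v) = (1/2, -4): K = -64/1083681.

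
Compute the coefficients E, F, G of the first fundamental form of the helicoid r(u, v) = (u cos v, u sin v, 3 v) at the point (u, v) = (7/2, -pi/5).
E = 1;  F = 0;  G = 85/4

Partials: r_u = (cos(v), sin(v), 0), r_v = (-u*sin(v), u*cos(v), 3). As functions of (u, v):
  E = r_u · r_u = 1,
  F = r_u · r_v = 0,
  G = r_v · r_v = u^2 + 9.
Evaluating at (u, v) = (7/2, -pi/5): E = 1, F = 0, G = 85/4.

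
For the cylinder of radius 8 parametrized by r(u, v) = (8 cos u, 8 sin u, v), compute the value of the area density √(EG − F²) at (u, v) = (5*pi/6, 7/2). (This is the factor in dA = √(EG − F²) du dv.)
√(EG − F²)|_{(5*pi/6, 7/2)} = 8

E = 64, F = 0, G = 1, so EG − F² = 64. Taking the positive square root: √(EG − F²) = 8. At (u, v) = (5*pi/6, 7/2): 8.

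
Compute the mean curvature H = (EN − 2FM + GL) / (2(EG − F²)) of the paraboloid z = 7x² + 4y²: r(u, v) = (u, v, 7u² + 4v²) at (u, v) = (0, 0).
H = 11

With E = 196*u^2 + 1, F = 112*u*v, G = 64*v^2 + 1, L = 14/sqrt(196*u^2 + 64*v^2 + 1), M = 0, N = 8/sqrt(196*u^2 + 64*v^2 + 1), assemble
  H = (EN − 2FM + GL) / (2(EG − F²)) = (784*u^2 + 448*v^2 + 11)/(196*u^2 + 64*v^2 + 1)^(3/2).
At (u, v) = (0, 0): H = 11.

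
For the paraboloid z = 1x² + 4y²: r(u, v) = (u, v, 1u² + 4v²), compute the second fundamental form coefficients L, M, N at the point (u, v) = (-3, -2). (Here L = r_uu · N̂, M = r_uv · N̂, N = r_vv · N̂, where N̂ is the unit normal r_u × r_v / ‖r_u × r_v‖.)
L = 2*sqrt(293)/293;  M = 0;  N = 8*sqrt(293)/293

Compute the unit normal N̂(u, v) = (-2*u/sqrt(4*u^2 + 64*v^2 + 1), -8*v/sqrt(4*u^2 + 64*v^2 + 1), 1/sqrt(4*u^2 + 64*v^2 + 1)), and the second partials r_uu, r_uv, r_vv. Take dot products:
  L(u, v) = r_uu · N̂ = 2/sqrt(4*u^2 + 64*v^2 + 1),
  M(u, v) = r_uv · N̂ = 0,
  N(u, v) = r_vv · N̂ = 8/sqrt(4*u^2 + 64*v^2 + 1).
Evaluating at (u, v) = (-3, -2):
  L = 2*sqrt(293)/293, M = 0, N = 8*sqrt(293)/293.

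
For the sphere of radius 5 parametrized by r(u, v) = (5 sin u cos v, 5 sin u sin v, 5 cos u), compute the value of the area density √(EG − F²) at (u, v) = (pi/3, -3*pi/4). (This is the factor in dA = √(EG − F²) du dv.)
√(EG − F²)|_{(pi/3, -3*pi/4)} = 25*sqrt(3)/2

E = 25, F = 0, G = 25*sin(u)^2, so EG − F² = 625*sin(u)^2. Taking the positive square root: √(EG − F²) = 25*Abs(sin(u)). At (u, v) = (pi/3, -3*pi/4): 25*sqrt(3)/2.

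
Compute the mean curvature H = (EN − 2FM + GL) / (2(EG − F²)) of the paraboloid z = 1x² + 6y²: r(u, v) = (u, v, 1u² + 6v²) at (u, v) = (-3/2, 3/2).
H = 385*sqrt(334)/111556

With E = 4*u^2 + 1, F = 24*u*v, G = 144*v^2 + 1, L = 2/sqrt(4*u^2 + 144*v^2 + 1), M = 0, N = 12/sqrt(4*u^2 + 144*v^2 + 1), assemble
  H = (EN − 2FM + GL) / (2(EG − F²)) = (24*u^2 + 144*v^2 + 7)/(4*u^2 + 144*v^2 + 1)^(3/2).
At (u, v) = (-3/2, 3/2): H = 385*sqrt(334)/111556.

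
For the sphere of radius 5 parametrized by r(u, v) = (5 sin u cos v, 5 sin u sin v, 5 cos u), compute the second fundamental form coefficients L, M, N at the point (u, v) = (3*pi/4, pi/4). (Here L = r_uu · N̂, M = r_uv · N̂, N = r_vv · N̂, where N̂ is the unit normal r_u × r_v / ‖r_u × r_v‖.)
L = -5;  M = 0;  N = -5/2

Compute the unit normal N̂(u, v) = (sin(u)^2*cos(v)/Abs(sin(u)), sin(u)^2*sin(v)/Abs(sin(u)), sin(2*u)/(2*Abs(sin(u)))), and the second partials r_uu, r_uv, r_vv. Take dot products:
  L(u, v) = r_uu · N̂ = -5*sin(u)/Abs(sin(u)),
  M(u, v) = r_uv · N̂ = 0,
  N(u, v) = r_vv · N̂ = -5*sin(u)^3/Abs(sin(u)).
Evaluating at (u, v) = (3*pi/4, pi/4):
  L = -5, M = 0, N = -5/2.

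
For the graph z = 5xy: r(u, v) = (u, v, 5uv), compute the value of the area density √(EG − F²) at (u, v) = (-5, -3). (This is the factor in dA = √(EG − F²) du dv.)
√(EG − F²)|_{(-5, -3)} = sqrt(851)

E = 25*v^2 + 1, F = 25*u*v, G = 25*u^2 + 1, so EG − F² = 25*u^2 + 25*v^2 + 1. Taking the positive square root: √(EG − F²) = sqrt(25*u^2 + 25*v^2 + 1). At (u, v) = (-5, -3): sqrt(851).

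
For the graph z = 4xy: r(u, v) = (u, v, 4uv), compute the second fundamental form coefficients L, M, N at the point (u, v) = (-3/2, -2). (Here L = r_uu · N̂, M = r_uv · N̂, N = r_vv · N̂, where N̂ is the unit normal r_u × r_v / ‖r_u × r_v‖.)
L = 0;  M = 4*sqrt(101)/101;  N = 0

Compute the unit normal N̂(u, v) = (-4*v/sqrt(16*u^2 + 16*v^2 + 1), -4*u/sqrt(16*u^2 + 16*v^2 + 1), 1/sqrt(16*u^2 + 16*v^2 + 1)), and the second partials r_uu, r_uv, r_vv. Take dot products:
  L(u, v) = r_uu · N̂ = 0,
  M(u, v) = r_uv · N̂ = 4/sqrt(16*u^2 + 16*v^2 + 1),
  N(u, v) = r_vv · N̂ = 0.
Evaluating at (u, v) = (-3/2, -2):
  L = 0, M = 4*sqrt(101)/101, N = 0.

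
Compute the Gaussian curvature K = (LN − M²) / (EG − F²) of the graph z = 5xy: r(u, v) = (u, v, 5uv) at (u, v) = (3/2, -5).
K = -400/7447441

Coefficients of the first fundamental form: E = 25*v^2 + 1, F = 25*u*v, G = 25*u^2 + 1.
Coefficients of the second fundamental form: L = 0, M = 5/sqrt(25*u^2 + 25*v^2 + 1), N = 0.
Assemble K = (LN − M²)/(EG − F²) = -25/(625*u^4 + 1250*u^2*v^2 + 50*u^2 + 625*v^4 + 50*v^2 + 1). At (u, v) = (3/2, -5): K = -400/7447441.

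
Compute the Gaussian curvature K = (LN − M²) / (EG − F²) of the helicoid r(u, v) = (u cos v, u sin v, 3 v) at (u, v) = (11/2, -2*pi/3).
K = -144/24649

Coefficients of the first fundamental form: E = 1, F = 0, G = u^2 + 9.
Coefficients of the second fundamental form: L = 0, M = -3/sqrt(u^2 + 9), N = 0.
Assemble K = (LN − M²)/(EG − F²) = -9/(u^2 + 9)^2. At (u, v) = (11/2, -2*pi/3): K = -144/24649.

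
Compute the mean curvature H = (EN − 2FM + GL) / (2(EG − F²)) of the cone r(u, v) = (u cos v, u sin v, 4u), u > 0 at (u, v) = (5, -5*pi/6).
H = 2*sqrt(17)/85

With E = 17, F = 0, G = u^2, L = 0, M = 0, N = 4*sqrt(17)*u^2/(17*Abs(u)), assemble
  H = (EN − 2FM + GL) / (2(EG − F²)) = 2*sqrt(17)/(17*Abs(u)).
At (u, v) = (5, -5*pi/6): H = 2*sqrt(17)/85.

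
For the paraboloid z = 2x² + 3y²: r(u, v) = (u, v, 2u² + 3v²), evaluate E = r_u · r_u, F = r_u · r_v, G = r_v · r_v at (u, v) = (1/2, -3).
E = 5;  F = -36;  G = 325

Partials: r_u = (1, 0, 4*u), r_v = (0, 1, 6*v). As functions of (u, v):
  E = r_u · r_u = 16*u^2 + 1,
  F = r_u · r_v = 24*u*v,
  G = r_v · r_v = 36*v^2 + 1.
Evaluating at (u, v) = (1/2, -3): E = 5, F = -36, G = 325.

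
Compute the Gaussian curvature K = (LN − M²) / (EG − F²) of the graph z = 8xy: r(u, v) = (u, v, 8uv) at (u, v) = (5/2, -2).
K = -64/431649

Coefficients of the first fundamental form: E = 64*v^2 + 1, F = 64*u*v, G = 64*u^2 + 1.
Coefficients of the second fundamental form: L = 0, M = 8/sqrt(64*u^2 + 64*v^2 + 1), N = 0.
Assemble K = (LN − M²)/(EG − F²) = -64/(4096*u^4 + 8192*u^2*v^2 + 128*u^2 + 4096*v^4 + 128*v^2 + 1). At (u, v) = (5/2, -2): K = -64/431649.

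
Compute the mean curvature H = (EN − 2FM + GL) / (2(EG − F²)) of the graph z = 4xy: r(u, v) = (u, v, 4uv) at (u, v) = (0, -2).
H = 0

With E = 16*v^2 + 1, F = 16*u*v, G = 16*u^2 + 1, L = 0, M = 4/sqrt(16*u^2 + 16*v^2 + 1), N = 0, assemble
  H = (EN − 2FM + GL) / (2(EG − F²)) = -64*u*v/(16*u^2 + 16*v^2 + 1)^(3/2).
At (u, v) = (0, -2): H = 0.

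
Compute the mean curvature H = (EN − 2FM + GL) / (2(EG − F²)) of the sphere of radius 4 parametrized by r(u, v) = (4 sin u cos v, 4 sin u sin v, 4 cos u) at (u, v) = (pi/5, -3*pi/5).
H = -1/4

With E = 16, F = 0, G = 16*sin(u)^2, L = -4*sin(u)/Abs(sin(u)), M = 0, N = -4*sin(u)^3/Abs(sin(u)), assemble
  H = (EN − 2FM + GL) / (2(EG − F²)) = -sin(u)/(4*Abs(sin(u))).
At (u, v) = (pi/5, -3*pi/5): H = -1/4.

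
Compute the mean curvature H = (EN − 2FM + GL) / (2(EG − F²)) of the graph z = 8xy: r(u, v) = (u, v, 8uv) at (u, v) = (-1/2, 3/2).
H = 384*sqrt(161)/25921

With E = 64*v^2 + 1, F = 64*u*v, G = 64*u^2 + 1, L = 0, M = 8/sqrt(64*u^2 + 64*v^2 + 1), N = 0, assemble
  H = (EN − 2FM + GL) / (2(EG − F²)) = -512*u*v/(64*u^2 + 64*v^2 + 1)^(3/2).
At (u, v) = (-1/2, 3/2): H = 384*sqrt(161)/25921.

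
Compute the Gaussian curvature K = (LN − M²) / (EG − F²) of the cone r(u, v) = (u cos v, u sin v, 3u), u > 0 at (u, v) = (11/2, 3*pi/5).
K = 0

Coefficients of the first fundamental form: E = 10, F = 0, G = u^2.
Coefficients of the second fundamental form: L = 0, M = 0, N = 3*sqrt(10)*u^2/(10*Abs(u)).
Assemble K = (LN − M²)/(EG − F²) = 0. At (u, v) = (11/2, 3*pi/5): K = 0.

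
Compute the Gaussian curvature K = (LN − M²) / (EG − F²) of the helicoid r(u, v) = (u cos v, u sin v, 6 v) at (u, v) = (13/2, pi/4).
K = -576/97969

Coefficients of the first fundamental form: E = 1, F = 0, G = u^2 + 36.
Coefficients of the second fundamental form: L = 0, M = -6/sqrt(u^2 + 36), N = 0.
Assemble K = (LN − M²)/(EG − F²) = -36/(u^2 + 36)^2. At (u, v) = (13/2, pi/4): K = -576/97969.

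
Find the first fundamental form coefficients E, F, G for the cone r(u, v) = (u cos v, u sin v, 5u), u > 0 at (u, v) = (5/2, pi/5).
E = 26;  F = 0;  G = 25/4

Partials: r_u = (cos(v), sin(v), 5), r_v = (-u*sin(v), u*cos(v), 0). As functions of (u, v):
  E = r_u · r_u = 26,
  F = r_u · r_v = 0,
  G = r_v · r_v = u^2.
Evaluating at (u, v) = (5/2, pi/5): E = 26, F = 0, G = 25/4.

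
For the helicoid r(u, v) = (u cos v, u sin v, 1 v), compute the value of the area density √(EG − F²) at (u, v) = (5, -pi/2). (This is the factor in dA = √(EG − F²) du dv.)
√(EG − F²)|_{(5, -pi/2)} = sqrt(26)

E = 1, F = 0, G = u^2 + 1, so EG − F² = u^2 + 1. Taking the positive square root: √(EG − F²) = sqrt(u^2 + 1). At (u, v) = (5, -pi/2): sqrt(26).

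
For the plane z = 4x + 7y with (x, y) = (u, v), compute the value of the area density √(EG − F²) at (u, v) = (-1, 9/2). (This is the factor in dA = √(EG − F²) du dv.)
√(EG − F²)|_{(-1, 9/2)} = sqrt(66)

E = 17, F = 28, G = 50, so EG − F² = 66. Taking the positive square root: √(EG − F²) = sqrt(66). At (u, v) = (-1, 9/2): sqrt(66).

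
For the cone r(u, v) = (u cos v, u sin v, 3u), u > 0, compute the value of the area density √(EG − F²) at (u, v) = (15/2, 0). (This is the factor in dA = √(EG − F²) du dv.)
√(EG − F²)|_{(15/2, 0)} = 15*sqrt(10)/2

E = 10, F = 0, G = u^2, so EG − F² = 10*u^2. Taking the positive square root: √(EG − F²) = sqrt(10)*Abs(u). At (u, v) = (15/2, 0): 15*sqrt(10)/2.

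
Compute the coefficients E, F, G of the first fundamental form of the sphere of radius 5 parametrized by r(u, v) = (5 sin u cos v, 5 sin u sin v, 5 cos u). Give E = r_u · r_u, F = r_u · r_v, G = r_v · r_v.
E = 25;  F = 0;  G = 25*sin(u)^2

Compute partials: r_u = (5*cos(u)*cos(v), 5*sin(v)*cos(u), -5*sin(u)), r_v = (-5*sin(u)*sin(v), 5*sin(u)*cos(v), 0). Then
  E = r_u · r_u = 25,
  F = r_u · r_v = 0,
  G = r_v · r_v = 25*sin(u)^2.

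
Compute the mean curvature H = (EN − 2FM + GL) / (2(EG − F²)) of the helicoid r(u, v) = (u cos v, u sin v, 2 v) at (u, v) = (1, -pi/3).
H = 0

With E = 1, F = 0, G = u^2 + 4, L = 0, M = -2/sqrt(u^2 + 4), N = 0, assemble
  H = (EN − 2FM + GL) / (2(EG − F²)) = 0.
At (u, v) = (1, -pi/3): H = 0.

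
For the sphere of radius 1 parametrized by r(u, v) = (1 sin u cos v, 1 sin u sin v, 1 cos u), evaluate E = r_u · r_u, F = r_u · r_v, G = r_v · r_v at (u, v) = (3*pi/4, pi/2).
E = 1;  F = 0;  G = 1/2

Partials: r_u = (cos(u)*cos(v), sin(v)*cos(u), -sin(u)), r_v = (-sin(u)*sin(v), sin(u)*cos(v), 0). As functions of (u, v):
  E = r_u · r_u = 1,
  F = r_u · r_v = 0,
  G = r_v · r_v = sin(u)^2.
Evaluating at (u, v) = (3*pi/4, pi/2): E = 1, F = 0, G = 1/2.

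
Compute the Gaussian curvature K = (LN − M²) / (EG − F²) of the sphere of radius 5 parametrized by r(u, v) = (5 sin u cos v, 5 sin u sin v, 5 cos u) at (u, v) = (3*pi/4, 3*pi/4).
K = 1/25

Coefficients of the first fundamental form: E = 25, F = 0, G = 25*sin(u)^2.
Coefficients of the second fundamental form: L = -5*sin(u)/Abs(sin(u)), M = 0, N = -5*sin(u)^3/Abs(sin(u)).
Assemble K = (LN − M²)/(EG − F²) = 1/25. At (u, v) = (3*pi/4, 3*pi/4): K = 1/25.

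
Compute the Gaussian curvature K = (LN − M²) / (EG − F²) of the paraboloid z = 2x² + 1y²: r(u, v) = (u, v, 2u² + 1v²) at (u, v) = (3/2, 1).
K = 8/1681

Coefficients of the first fundamental form: E = 16*u^2 + 1, F = 8*u*v, G = 4*v^2 + 1.
Coefficients of the second fundamental form: L = 4/sqrt(16*u^2 + 4*v^2 + 1), M = 0, N = 2/sqrt(16*u^2 + 4*v^2 + 1).
Assemble K = (LN − M²)/(EG − F²) = 8/(256*u^4 + 128*u^2*v^2 + 32*u^2 + 16*v^4 + 8*v^2 + 1). At (u, v) = (3/2, 1): K = 8/1681.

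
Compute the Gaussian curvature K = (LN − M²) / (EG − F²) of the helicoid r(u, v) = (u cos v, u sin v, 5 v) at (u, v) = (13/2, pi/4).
K = -400/72361

Coefficients of the first fundamental form: E = 1, F = 0, G = u^2 + 25.
Coefficients of the second fundamental form: L = 0, M = -5/sqrt(u^2 + 25), N = 0.
Assemble K = (LN − M²)/(EG − F²) = -25/(u^2 + 25)^2. At (u, v) = (13/2, pi/4): K = -400/72361.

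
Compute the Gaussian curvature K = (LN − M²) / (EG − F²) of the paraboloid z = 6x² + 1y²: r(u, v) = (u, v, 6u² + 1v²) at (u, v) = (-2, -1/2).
K = 6/83521

Coefficients of the first fundamental form: E = 144*u^2 + 1, F = 24*u*v, G = 4*v^2 + 1.
Coefficients of the second fundamental form: L = 12/sqrt(144*u^2 + 4*v^2 + 1), M = 0, N = 2/sqrt(144*u^2 + 4*v^2 + 1).
Assemble K = (LN − M²)/(EG − F²) = 24/(20736*u^4 + 1152*u^2*v^2 + 288*u^2 + 16*v^4 + 8*v^2 + 1). At (u, v) = (-2, -1/2): K = 6/83521.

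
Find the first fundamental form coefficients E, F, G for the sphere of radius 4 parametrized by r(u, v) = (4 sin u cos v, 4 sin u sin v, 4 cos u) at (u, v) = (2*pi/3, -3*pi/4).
E = 16;  F = 0;  G = 12

Partials: r_u = (4*cos(u)*cos(v), 4*sin(v)*cos(u), -4*sin(u)), r_v = (-4*sin(u)*sin(v), 4*sin(u)*cos(v), 0). As functions of (u, v):
  E = r_u · r_u = 16,
  F = r_u · r_v = 0,
  G = r_v · r_v = 16*sin(u)^2.
Evaluating at (u, v) = (2*pi/3, -3*pi/4): E = 16, F = 0, G = 12.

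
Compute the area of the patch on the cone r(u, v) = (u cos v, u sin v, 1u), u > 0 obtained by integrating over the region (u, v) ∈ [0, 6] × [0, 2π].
Area = 36*sqrt(2)*pi

Area = ∫∫ √(EG − F²) du dv with √(EG − F²) = sqrt(2)*Abs(u). Integrating over [0, 6] × [0, 2π] gives 36*sqrt(2)*pi.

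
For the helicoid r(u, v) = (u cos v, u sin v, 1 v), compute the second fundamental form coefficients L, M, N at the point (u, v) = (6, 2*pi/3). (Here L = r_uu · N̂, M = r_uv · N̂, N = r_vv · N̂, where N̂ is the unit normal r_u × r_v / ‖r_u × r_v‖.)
L = 0;  M = -sqrt(37)/37;  N = 0

Compute the unit normal N̂(u, v) = (sin(v)/sqrt(u^2 + 1), -cos(v)/sqrt(u^2 + 1), u/sqrt(u^2 + 1)), and the second partials r_uu, r_uv, r_vv. Take dot products:
  L(u, v) = r_uu · N̂ = 0,
  M(u, v) = r_uv · N̂ = -1/sqrt(u^2 + 1),
  N(u, v) = r_vv · N̂ = 0.
Evaluating at (u, v) = (6, 2*pi/3):
  L = 0, M = -sqrt(37)/37, N = 0.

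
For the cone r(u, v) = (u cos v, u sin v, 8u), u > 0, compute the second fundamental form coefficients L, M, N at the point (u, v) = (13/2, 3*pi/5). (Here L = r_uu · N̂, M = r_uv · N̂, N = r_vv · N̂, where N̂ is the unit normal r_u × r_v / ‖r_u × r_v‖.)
L = 0;  M = 0;  N = 4*sqrt(65)/5

Compute the unit normal N̂(u, v) = (-8*sqrt(65)*u*cos(v)/(65*Abs(u)), -8*sqrt(65)*u*sin(v)/(65*Abs(u)), sqrt(65)*u/(65*Abs(u))), and the second partials r_uu, r_uv, r_vv. Take dot products:
  L(u, v) = r_uu · N̂ = 0,
  M(u, v) = r_uv · N̂ = 0,
  N(u, v) = r_vv · N̂ = 8*sqrt(65)*u^2/(65*Abs(u)).
Evaluating at (u, v) = (13/2, 3*pi/5):
  L = 0, M = 0, N = 4*sqrt(65)/5.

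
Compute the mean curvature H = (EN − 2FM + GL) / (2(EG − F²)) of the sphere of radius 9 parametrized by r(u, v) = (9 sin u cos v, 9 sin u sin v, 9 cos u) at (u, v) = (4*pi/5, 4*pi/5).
H = -1/9

With E = 81, F = 0, G = 81*sin(u)^2, L = -9*sin(u)/Abs(sin(u)), M = 0, N = -9*sin(u)^3/Abs(sin(u)), assemble
  H = (EN − 2FM + GL) / (2(EG − F²)) = -sin(u)/(9*Abs(sin(u))).
At (u, v) = (4*pi/5, 4*pi/5): H = -1/9.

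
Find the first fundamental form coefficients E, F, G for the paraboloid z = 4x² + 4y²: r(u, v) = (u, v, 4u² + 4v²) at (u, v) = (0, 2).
E = 1;  F = 0;  G = 257

Partials: r_u = (1, 0, 8*u), r_v = (0, 1, 8*v). As functions of (u, v):
  E = r_u · r_u = 64*u^2 + 1,
  F = r_u · r_v = 64*u*v,
  G = r_v · r_v = 64*v^2 + 1.
Evaluating at (u, v) = (0, 2): E = 1, F = 0, G = 257.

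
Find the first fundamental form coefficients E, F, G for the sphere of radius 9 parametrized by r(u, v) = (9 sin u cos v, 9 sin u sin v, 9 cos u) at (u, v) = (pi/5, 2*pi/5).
E = 81;  F = 0;  G = 405/8 - 81*sqrt(5)/8

Partials: r_u = (9*cos(u)*cos(v), 9*sin(v)*cos(u), -9*sin(u)), r_v = (-9*sin(u)*sin(v), 9*sin(u)*cos(v), 0). As functions of (u, v):
  E = r_u · r_u = 81,
  F = r_u · r_v = 0,
  G = r_v · r_v = 81*sin(u)^2.
Evaluating at (u, v) = (pi/5, 2*pi/5): E = 81, F = 0, G = 405/8 - 81*sqrt(5)/8.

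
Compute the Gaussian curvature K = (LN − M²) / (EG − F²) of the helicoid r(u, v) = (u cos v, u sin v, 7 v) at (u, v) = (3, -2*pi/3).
K = -49/3364

Coefficients of the first fundamental form: E = 1, F = 0, G = u^2 + 49.
Coefficients of the second fundamental form: L = 0, M = -7/sqrt(u^2 + 49), N = 0.
Assemble K = (LN − M²)/(EG − F²) = -49/(u^2 + 49)^2. At (u, v) = (3, -2*pi/3): K = -49/3364.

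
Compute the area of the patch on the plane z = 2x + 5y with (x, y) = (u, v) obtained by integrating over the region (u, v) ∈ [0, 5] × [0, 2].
Area = 10*sqrt(30)

Area = ∫∫ √(EG − F²) du dv with √(EG − F²) = sqrt(30). Integrating over [0, 5] × [0, 2] gives 10*sqrt(30).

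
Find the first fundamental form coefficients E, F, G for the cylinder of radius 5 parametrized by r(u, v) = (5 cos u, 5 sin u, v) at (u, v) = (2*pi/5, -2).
E = 25;  F = 0;  G = 1

Partials: r_u = (-5*sin(u), 5*cos(u), 0), r_v = (0, 0, 1). As functions of (u, v):
  E = r_u · r_u = 25,
  F = r_u · r_v = 0,
  G = r_v · r_v = 1.
Evaluating at (u, v) = (2*pi/5, -2): E = 25, F = 0, G = 1.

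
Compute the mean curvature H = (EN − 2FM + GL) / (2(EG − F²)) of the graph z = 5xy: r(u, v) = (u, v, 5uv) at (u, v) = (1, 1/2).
H = -500*sqrt(129)/16641

With E = 25*v^2 + 1, F = 25*u*v, G = 25*u^2 + 1, L = 0, M = 5/sqrt(25*u^2 + 25*v^2 + 1), N = 0, assemble
  H = (EN − 2FM + GL) / (2(EG − F²)) = -125*u*v/(25*u^2 + 25*v^2 + 1)^(3/2).
At (u, v) = (1, 1/2): H = -500*sqrt(129)/16641.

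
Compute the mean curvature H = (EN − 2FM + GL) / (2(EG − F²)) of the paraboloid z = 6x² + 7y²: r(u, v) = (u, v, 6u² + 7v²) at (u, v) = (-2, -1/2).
H = 4339*sqrt(626)/391876

With E = 144*u^2 + 1, F = 168*u*v, G = 196*v^2 + 1, L = 12/sqrt(144*u^2 + 196*v^2 + 1), M = 0, N = 14/sqrt(144*u^2 + 196*v^2 + 1), assemble
  H = (EN − 2FM + GL) / (2(EG − F²)) = (1008*u^2 + 1176*v^2 + 13)/(144*u^2 + 196*v^2 + 1)^(3/2).
At (u, v) = (-2, -1/2): H = 4339*sqrt(626)/391876.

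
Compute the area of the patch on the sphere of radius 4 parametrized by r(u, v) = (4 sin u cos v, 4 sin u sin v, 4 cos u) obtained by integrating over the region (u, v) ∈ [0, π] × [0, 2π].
Area = 64*pi

Area = ∫∫ √(EG − F²) du dv with √(EG − F²) = 16*Abs(sin(u)). Integrating over [0, π] × [0, 2π] gives 64*pi.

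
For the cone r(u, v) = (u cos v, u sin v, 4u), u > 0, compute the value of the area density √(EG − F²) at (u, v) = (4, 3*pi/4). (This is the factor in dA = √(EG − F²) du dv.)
√(EG − F²)|_{(4, 3*pi/4)} = 4*sqrt(17)

E = 17, F = 0, G = u^2, so EG − F² = 17*u^2. Taking the positive square root: √(EG − F²) = sqrt(17)*Abs(u). At (u, v) = (4, 3*pi/4): 4*sqrt(17).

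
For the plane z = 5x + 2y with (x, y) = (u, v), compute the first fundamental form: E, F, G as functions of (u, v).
E = 26;  F = 10;  G = 5

Compute partials: r_u = (1, 0, 5), r_v = (0, 1, 2). Then
  E = r_u · r_u = 26,
  F = r_u · r_v = 10,
  G = r_v · r_v = 5.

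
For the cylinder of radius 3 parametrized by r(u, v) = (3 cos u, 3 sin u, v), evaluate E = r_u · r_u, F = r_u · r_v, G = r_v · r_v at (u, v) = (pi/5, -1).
E = 9;  F = 0;  G = 1

Partials: r_u = (-3*sin(u), 3*cos(u), 0), r_v = (0, 0, 1). As functions of (u, v):
  E = r_u · r_u = 9,
  F = r_u · r_v = 0,
  G = r_v · r_v = 1.
Evaluating at (u, v) = (pi/5, -1): E = 9, F = 0, G = 1.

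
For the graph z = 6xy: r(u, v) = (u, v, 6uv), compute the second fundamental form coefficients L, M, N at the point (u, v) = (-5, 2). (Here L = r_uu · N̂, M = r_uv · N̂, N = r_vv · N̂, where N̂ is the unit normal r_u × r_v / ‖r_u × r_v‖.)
L = 0;  M = 6*sqrt(1045)/1045;  N = 0

Compute the unit normal N̂(u, v) = (-6*v/sqrt(36*u^2 + 36*v^2 + 1), -6*u/sqrt(36*u^2 + 36*v^2 + 1), 1/sqrt(36*u^2 + 36*v^2 + 1)), and the second partials r_uu, r_uv, r_vv. Take dot products:
  L(u, v) = r_uu · N̂ = 0,
  M(u, v) = r_uv · N̂ = 6/sqrt(36*u^2 + 36*v^2 + 1),
  N(u, v) = r_vv · N̂ = 0.
Evaluating at (u, v) = (-5, 2):
  L = 0, M = 6*sqrt(1045)/1045, N = 0.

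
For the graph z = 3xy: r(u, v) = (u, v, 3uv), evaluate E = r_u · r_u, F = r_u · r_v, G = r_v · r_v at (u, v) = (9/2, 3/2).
E = 85/4;  F = 243/4;  G = 733/4

Partials: r_u = (1, 0, 3*v), r_v = (0, 1, 3*u). As functions of (u, v):
  E = r_u · r_u = 9*v^2 + 1,
  F = r_u · r_v = 9*u*v,
  G = r_v · r_v = 9*u^2 + 1.
Evaluating at (u, v) = (9/2, 3/2): E = 85/4, F = 243/4, G = 733/4.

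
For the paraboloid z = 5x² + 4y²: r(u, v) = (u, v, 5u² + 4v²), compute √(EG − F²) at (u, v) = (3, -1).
√(EG − F²)|_{(3, -1)} = sqrt(965)

E = 100*u^2 + 1, F = 80*u*v, G = 64*v^2 + 1; EG − F² = 100*u^2 + 64*v^2 + 1; √(EG − F²) = sqrt(100*u^2 + 64*v^2 + 1). At the given point: sqrt(965).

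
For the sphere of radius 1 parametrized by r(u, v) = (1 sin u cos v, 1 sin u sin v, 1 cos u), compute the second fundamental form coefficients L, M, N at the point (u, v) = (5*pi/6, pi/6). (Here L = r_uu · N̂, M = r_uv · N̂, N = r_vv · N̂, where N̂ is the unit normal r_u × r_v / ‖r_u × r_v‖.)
L = -1;  M = 0;  N = -1/4

Compute the unit normal N̂(u, v) = (sin(u)^2*cos(v)/Abs(sin(u)), sin(u)^2*sin(v)/Abs(sin(u)), sin(2*u)/(2*Abs(sin(u)))), and the second partials r_uu, r_uv, r_vv. Take dot products:
  L(u, v) = r_uu · N̂ = -sin(u)/Abs(sin(u)),
  M(u, v) = r_uv · N̂ = 0,
  N(u, v) = r_vv · N̂ = -sin(u)^3/Abs(sin(u)).
Evaluating at (u, v) = (5*pi/6, pi/6):
  L = -1, M = 0, N = -1/4.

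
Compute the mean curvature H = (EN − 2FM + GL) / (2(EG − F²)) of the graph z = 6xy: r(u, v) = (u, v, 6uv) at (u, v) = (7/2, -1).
H = 189*sqrt(478)/57121

With E = 36*v^2 + 1, F = 36*u*v, G = 36*u^2 + 1, L = 0, M = 6/sqrt(36*u^2 + 36*v^2 + 1), N = 0, assemble
  H = (EN − 2FM + GL) / (2(EG − F²)) = -216*u*v/(36*u^2 + 36*v^2 + 1)^(3/2).
At (u, v) = (7/2, -1): H = 189*sqrt(478)/57121.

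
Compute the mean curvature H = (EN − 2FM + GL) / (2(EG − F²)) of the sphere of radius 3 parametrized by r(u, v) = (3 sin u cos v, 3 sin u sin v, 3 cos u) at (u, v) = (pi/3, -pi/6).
H = -1/3

With E = 9, F = 0, G = 9*sin(u)^2, L = -3*sin(u)/Abs(sin(u)), M = 0, N = -3*sin(u)^3/Abs(sin(u)), assemble
  H = (EN − 2FM + GL) / (2(EG − F²)) = -sin(u)/(3*Abs(sin(u))).
At (u, v) = (pi/3, -pi/6): H = -1/3.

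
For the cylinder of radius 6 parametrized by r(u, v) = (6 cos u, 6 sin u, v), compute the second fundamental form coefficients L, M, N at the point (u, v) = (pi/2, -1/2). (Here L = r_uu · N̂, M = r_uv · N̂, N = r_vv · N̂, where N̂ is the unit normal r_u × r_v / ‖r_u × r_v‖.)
L = -6;  M = 0;  N = 0

Compute the unit normal N̂(u, v) = (cos(u), sin(u), 0), and the second partials r_uu, r_uv, r_vv. Take dot products:
  L(u, v) = r_uu · N̂ = -6,
  M(u, v) = r_uv · N̂ = 0,
  N(u, v) = r_vv · N̂ = 0.
Evaluating at (u, v) = (pi/2, -1/2):
  L = -6, M = 0, N = 0.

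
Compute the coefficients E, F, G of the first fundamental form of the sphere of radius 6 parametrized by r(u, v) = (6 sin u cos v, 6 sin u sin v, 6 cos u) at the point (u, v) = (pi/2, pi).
E = 36;  F = 0;  G = 36

Partials: r_u = (6*cos(u)*cos(v), 6*sin(v)*cos(u), -6*sin(u)), r_v = (-6*sin(u)*sin(v), 6*sin(u)*cos(v), 0). As functions of (u, v):
  E = r_u · r_u = 36,
  F = r_u · r_v = 0,
  G = r_v · r_v = 36*sin(u)^2.
Evaluating at (u, v) = (pi/2, pi): E = 36, F = 0, G = 36.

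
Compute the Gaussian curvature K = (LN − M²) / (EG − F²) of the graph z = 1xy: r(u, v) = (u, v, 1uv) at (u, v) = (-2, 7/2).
K = -16/4761

Coefficients of the first fundamental form: E = v^2 + 1, F = u*v, G = u^2 + 1.
Coefficients of the second fundamental form: L = 0, M = 1/sqrt(u^2 + v^2 + 1), N = 0.
Assemble K = (LN − M²)/(EG − F²) = 1/((u^2*v^2 - (u^2 + 1)*(v^2 + 1))*(u^2 + v^2 + 1)). At (u, v) = (-2, 7/2): K = -16/4761.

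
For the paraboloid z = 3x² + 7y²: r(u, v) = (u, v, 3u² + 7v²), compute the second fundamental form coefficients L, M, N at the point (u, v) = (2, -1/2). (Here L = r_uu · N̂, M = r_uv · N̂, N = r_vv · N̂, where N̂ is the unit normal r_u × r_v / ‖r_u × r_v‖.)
L = 3*sqrt(194)/97;  M = 0;  N = 7*sqrt(194)/97

Compute the unit normal N̂(u, v) = (-6*u/sqrt(36*u^2 + 196*v^2 + 1), -14*v/sqrt(36*u^2 + 196*v^2 + 1), 1/sqrt(36*u^2 + 196*v^2 + 1)), and the second partials r_uu, r_uv, r_vv. Take dot products:
  L(u, v) = r_uu · N̂ = 6/sqrt(36*u^2 + 196*v^2 + 1),
  M(u, v) = r_uv · N̂ = 0,
  N(u, v) = r_vv · N̂ = 14/sqrt(36*u^2 + 196*v^2 + 1).
Evaluating at (u, v) = (2, -1/2):
  L = 3*sqrt(194)/97, M = 0, N = 7*sqrt(194)/97.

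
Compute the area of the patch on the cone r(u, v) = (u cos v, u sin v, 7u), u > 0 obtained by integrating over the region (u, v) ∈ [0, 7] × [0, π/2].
Area = 245*sqrt(2)*pi/4

Area = ∫∫ √(EG − F²) du dv with √(EG − F²) = 5*sqrt(2)*Abs(u). Integrating over [0, 7] × [0, π/2] gives 245*sqrt(2)*pi/4.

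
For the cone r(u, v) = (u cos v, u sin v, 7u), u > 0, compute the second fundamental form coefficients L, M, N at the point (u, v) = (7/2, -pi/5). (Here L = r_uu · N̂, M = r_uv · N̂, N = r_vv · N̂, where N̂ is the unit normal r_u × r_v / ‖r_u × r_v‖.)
L = 0;  M = 0;  N = 49*sqrt(2)/20

Compute the unit normal N̂(u, v) = (-7*sqrt(2)*u*cos(v)/(10*Abs(u)), -7*sqrt(2)*u*sin(v)/(10*Abs(u)), sqrt(2)*u/(10*Abs(u))), and the second partials r_uu, r_uv, r_vv. Take dot products:
  L(u, v) = r_uu · N̂ = 0,
  M(u, v) = r_uv · N̂ = 0,
  N(u, v) = r_vv · N̂ = 7*sqrt(2)*u^2/(10*Abs(u)).
Evaluating at (u, v) = (7/2, -pi/5):
  L = 0, M = 0, N = 49*sqrt(2)/20.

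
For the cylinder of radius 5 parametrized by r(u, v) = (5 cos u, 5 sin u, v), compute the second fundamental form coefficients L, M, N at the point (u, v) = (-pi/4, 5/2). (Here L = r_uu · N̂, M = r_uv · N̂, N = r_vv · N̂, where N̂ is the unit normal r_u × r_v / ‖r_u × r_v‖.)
L = -5;  M = 0;  N = 0

Compute the unit normal N̂(u, v) = (cos(u), sin(u), 0), and the second partials r_uu, r_uv, r_vv. Take dot products:
  L(u, v) = r_uu · N̂ = -5,
  M(u, v) = r_uv · N̂ = 0,
  N(u, v) = r_vv · N̂ = 0.
Evaluating at (u, v) = (-pi/4, 5/2):
  L = -5, M = 0, N = 0.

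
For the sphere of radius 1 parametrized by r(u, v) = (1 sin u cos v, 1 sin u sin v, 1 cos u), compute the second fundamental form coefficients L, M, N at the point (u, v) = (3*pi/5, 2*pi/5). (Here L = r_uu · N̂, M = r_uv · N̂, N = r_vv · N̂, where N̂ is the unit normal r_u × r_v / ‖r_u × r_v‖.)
L = -1;  M = 0;  N = -5/8 - sqrt(5)/8

Compute the unit normal N̂(u, v) = (sin(u)^2*cos(v)/Abs(sin(u)), sin(u)^2*sin(v)/Abs(sin(u)), sin(2*u)/(2*Abs(sin(u)))), and the second partials r_uu, r_uv, r_vv. Take dot products:
  L(u, v) = r_uu · N̂ = -sin(u)/Abs(sin(u)),
  M(u, v) = r_uv · N̂ = 0,
  N(u, v) = r_vv · N̂ = -sin(u)^3/Abs(sin(u)).
Evaluating at (u, v) = (3*pi/5, 2*pi/5):
  L = -1, M = 0, N = -5/8 - sqrt(5)/8.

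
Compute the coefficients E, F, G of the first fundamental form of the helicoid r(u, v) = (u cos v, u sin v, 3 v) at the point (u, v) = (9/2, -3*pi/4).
E = 1;  F = 0;  G = 117/4

Partials: r_u = (cos(v), sin(v), 0), r_v = (-u*sin(v), u*cos(v), 3). As functions of (u, v):
  E = r_u · r_u = 1,
  F = r_u · r_v = 0,
  G = r_v · r_v = u^2 + 9.
Evaluating at (u, v) = (9/2, -3*pi/4): E = 1, F = 0, G = 117/4.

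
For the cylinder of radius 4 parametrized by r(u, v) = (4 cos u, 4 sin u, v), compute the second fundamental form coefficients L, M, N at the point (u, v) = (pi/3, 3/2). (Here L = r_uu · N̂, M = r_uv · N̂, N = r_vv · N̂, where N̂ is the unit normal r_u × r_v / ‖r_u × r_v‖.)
L = -4;  M = 0;  N = 0

Compute the unit normal N̂(u, v) = (cos(u), sin(u), 0), and the second partials r_uu, r_uv, r_vv. Take dot products:
  L(u, v) = r_uu · N̂ = -4,
  M(u, v) = r_uv · N̂ = 0,
  N(u, v) = r_vv · N̂ = 0.
Evaluating at (u, v) = (pi/3, 3/2):
  L = -4, M = 0, N = 0.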